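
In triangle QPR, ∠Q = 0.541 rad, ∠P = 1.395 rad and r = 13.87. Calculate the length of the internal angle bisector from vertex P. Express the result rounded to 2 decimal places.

t_P ≈ 7.56

The third angle is ∠R = π − ∠Q − ∠P = 1.206 rad.
Law of sines: q = r·sin Q/sin R ≈ 7.6473.
Law of sines: p = r·sin P/sin R ≈ 14.62.
The bisector from P has length 2·r·q·cos(∠P/2)/(r+q) ≈ 7.5563.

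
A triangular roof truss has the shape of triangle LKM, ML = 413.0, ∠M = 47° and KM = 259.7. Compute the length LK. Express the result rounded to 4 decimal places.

By the law of cosines, LK² = KM² + ML² − 2·KM·ML·cos M = 91716, so LK ≈ 302.85.

302.8467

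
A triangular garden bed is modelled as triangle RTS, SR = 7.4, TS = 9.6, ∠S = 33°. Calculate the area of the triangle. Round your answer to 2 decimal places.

area ≈ 19.35

Area = ½·TS·SR·sin S ≈ 19.346.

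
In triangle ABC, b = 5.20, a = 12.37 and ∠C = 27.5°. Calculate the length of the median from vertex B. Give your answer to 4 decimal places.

By the law of cosines, c² = a² + b² − 2·a·b·cos C = 65.945, so c ≈ 8.1206.
Median from B: ½√(2·c² + 2·a² − b²) ≈ 10.135.

m_B ≈ 10.1351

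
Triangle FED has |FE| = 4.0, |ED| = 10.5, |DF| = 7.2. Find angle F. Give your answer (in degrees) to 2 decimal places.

∠F ≈ 137.42°

By the law of cosines, cos F = (|DF|² + |FE|² − |ED|²) / (2·|DF|·|FE|) ≈ -0.73628, so ∠F ≈ 137.42°.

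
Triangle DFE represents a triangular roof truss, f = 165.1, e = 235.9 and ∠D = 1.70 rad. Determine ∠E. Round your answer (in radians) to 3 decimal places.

By the law of cosines, d² = f² + e² − 2·f·e·cos D = 92943, so d ≈ 304.87.
Law of cosines again: cos E = (d² + f² − e²)/(2·d·f) ≈ 0.64125, so ∠E ≈ 0.875 rad.

0.875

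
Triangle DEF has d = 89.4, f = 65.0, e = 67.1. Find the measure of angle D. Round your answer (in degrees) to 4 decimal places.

∠D ≈ 85.1662°

By the law of cosines, cos D = (e² + f² − d²) / (2·e·f) ≈ 0.08427, so ∠D ≈ 85.17°.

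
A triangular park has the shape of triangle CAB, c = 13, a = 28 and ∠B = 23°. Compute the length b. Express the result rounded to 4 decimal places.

16.8188

By the law of cosines, b² = c² + a² − 2·c·a·cos B = 282.87, so b ≈ 16.819.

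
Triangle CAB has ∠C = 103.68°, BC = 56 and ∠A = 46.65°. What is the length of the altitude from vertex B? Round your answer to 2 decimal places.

54.41

The third angle is ∠B = 180° − ∠C − ∠A = 29.67°.
Law of sines: AB = BC·sin C/sin A ≈ 74.826.
Law of sines: CA = BC·sin B/sin A ≈ 38.12.
Area = ½·BC·AB·sin B ≈ 1037.1.
The altitude from B has length 2·area/CA ≈ 54.411.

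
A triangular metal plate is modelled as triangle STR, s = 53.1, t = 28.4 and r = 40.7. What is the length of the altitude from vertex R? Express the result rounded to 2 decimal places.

Semiperimeter p = (53.1 + 28.4 + 40.7)/2 = 61.1.
Heron's formula: area = √(61.1·8·32.7·20.4) ≈ 571.02.
The altitude from R has length 2·area/r ≈ 28.06.

h_R ≈ 28.06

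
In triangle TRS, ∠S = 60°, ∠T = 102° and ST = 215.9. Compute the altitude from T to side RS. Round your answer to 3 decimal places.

The third angle is ∠R = 180° − ∠S − ∠T = 18.00°.
Law of sines: RS = ST·sin T/sin R ≈ 683.4.
Law of sines: TR = ST·sin S/sin R ≈ 605.06.
Area = ½·ST·RS·sin S ≈ 63889.
The altitude from T has length 2·area/RS ≈ 186.97.

h_T ≈ 186.975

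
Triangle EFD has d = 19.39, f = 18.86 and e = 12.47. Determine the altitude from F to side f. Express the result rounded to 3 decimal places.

h_F ≈ 11.944

Semiperimeter s = (12.47 + 18.86 + 19.39)/2 = 25.36.
Heron's formula: area = √(25.36·12.89·6.5·5.97) ≈ 112.63.
The altitude from F has length 2·area/f ≈ 11.944.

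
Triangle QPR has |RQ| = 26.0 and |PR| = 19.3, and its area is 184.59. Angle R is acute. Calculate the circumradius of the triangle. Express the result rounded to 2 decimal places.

13.05

From area = ½·|PR|·|RQ|·sin R, we get sin R = 2·area/(|PR|·|RQ|) ≈ 0.73571.
Taking the acute solution, ∠R ≈ 47.37°.
Law of cosines then gives |QP| ≈ 19.203.
Circumradius = |QP|/(2 sin R) ≈ 13.051.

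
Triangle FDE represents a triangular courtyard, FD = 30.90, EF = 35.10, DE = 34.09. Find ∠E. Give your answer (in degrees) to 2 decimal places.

By the law of cosines, cos E = (DE² + EF² − FD²) / (2·DE·EF) ≈ 0.60144, so ∠E ≈ 53.03°.

53.03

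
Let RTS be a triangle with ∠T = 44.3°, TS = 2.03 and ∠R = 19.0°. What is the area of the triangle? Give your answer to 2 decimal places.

area ≈ 3.95

The third angle is ∠S = 180° − ∠R − ∠T = 116.70°.
Law of sines: SR = TS·sin T/sin R ≈ 4.3548.
Law of sines: RT = TS·sin S/sin R ≈ 5.5704.
Area = ½·TS·SR·sin S ≈ 3.9488.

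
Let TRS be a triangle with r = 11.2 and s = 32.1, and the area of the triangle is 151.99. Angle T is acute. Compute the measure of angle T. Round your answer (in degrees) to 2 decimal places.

From area = ½·r·s·sin T, we get sin T = 2·area/(r·s) ≈ 0.84552.
Taking the acute solution, ∠T ≈ 57.73°.

57.73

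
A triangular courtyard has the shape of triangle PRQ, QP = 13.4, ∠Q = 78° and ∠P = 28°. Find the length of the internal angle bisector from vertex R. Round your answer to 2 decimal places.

t_R ≈ 7.06

The third angle is ∠R = 180° − ∠Q − ∠P = 74.00°.
Law of sines: RQ = QP·sin P/sin R ≈ 6.5444.
Law of sines: PR = QP·sin Q/sin R ≈ 13.635.
The bisector from R has length 2·PR·RQ·cos(∠R/2)/(PR+RQ) ≈ 7.0632.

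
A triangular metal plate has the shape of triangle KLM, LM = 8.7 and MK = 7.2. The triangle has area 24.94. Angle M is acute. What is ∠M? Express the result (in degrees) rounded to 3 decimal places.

∠M ≈ 52.778°

From area = ½·LM·MK·sin M, we get sin M = 2·area/(LM·MK) ≈ 0.79630.
Taking the acute solution, ∠M ≈ 52.78°.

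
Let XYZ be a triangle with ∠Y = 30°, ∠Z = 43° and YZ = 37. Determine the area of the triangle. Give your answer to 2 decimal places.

The third angle is ∠X = 180° − ∠Y − ∠Z = 107.00°.
Law of sines: ZX = YZ·sin Y/sin X ≈ 19.345.
Law of sines: XY = YZ·sin Z/sin X ≈ 26.387.
Area = ½·YZ·ZX·sin Z ≈ 244.08.

area ≈ 244.08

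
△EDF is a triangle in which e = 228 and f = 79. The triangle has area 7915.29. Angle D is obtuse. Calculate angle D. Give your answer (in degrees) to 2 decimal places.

∠D ≈ 118.49°

From area = ½·f·e·sin D, we get sin D = 2·area/(f·e) ≈ 0.87889.
Taking the obtuse solution, ∠D ≈ 118.49°.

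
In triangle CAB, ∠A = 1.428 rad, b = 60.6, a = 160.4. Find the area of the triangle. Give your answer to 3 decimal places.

Law of sines: sin B = b·sin A/a ≈ 0.37396.
Since a ≥ b, only the acute value applies: ∠B ≈ 0.383 rad.
Then ∠C = π − ∠A − ∠B ≈ 1.330 rad.
Law of sines gives c = a·sin C/sin A ≈ 157.39.
Area = ½·a·b·sin C ≈ 4720.3.

area ≈ 4720.265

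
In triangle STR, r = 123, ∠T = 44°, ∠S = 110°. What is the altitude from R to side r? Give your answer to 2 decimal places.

183.16

The third angle is ∠R = 180° − ∠S − ∠T = 26.00°.
Law of sines: s = r·sin S/sin R ≈ 263.66.
Law of sines: t = r·sin T/sin R ≈ 194.91.
Area = ½·r·s·sin T ≈ 11264.
The altitude from R has length 2·area/r ≈ 183.16.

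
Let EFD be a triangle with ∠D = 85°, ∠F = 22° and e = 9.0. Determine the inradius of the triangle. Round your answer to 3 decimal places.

The third angle is ∠E = 180° − ∠F − ∠D = 73.00°.
Law of sines: f = e·sin F/sin E ≈ 3.5255.
Law of sines: d = e·sin D/sin E ≈ 9.3754.
Area = ½·e·f·sin D ≈ 15.804.
Semiperimeter s = (9+3.5255+9.3754)/2 = 10.95.
Inradius = area/s = 15.804/10.95 ≈ 1.4433.

r ≈ 1.443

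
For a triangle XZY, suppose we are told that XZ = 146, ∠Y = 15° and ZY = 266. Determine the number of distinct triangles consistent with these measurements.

ZY·sin Y = 266·sin(15°) ≈ 68.85.
Since ZY sin Y < XZ < ZY (68.85 < 146 < 266), two triangles exist.

2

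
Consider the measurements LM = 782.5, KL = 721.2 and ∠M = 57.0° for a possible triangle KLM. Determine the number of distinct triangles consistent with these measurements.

LM·sin M = 782.5·sin(57.0°) ≈ 656.3.
Since LM sin M < KL < LM (656.3 < 721.2 < 782.5), two triangles exist.

2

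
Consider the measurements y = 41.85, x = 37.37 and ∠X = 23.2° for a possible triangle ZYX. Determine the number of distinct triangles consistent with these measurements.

y·sin X = 41.85·sin(23.2°) ≈ 16.49.
Since y sin X < x < y (16.49 < 37.37 < 41.85), two triangles exist.

2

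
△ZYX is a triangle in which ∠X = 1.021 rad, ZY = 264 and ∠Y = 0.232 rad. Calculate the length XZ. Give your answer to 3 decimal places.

The third angle is ∠Z = π − ∠Y − ∠X = 1.889 rad.
Law of sines: XZ = ZY·sin Y/sin X ≈ 71.191.

71.191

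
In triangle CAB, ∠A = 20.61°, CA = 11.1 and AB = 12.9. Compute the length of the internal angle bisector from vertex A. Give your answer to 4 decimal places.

By the law of cosines, BC² = CA² + AB² − 2·CA·AB·cos A = 21.569, so BC ≈ 4.6442.
The bisector from A has length 2·CA·AB·cos(∠A/2)/(CA+AB) ≈ 11.74.

11.7400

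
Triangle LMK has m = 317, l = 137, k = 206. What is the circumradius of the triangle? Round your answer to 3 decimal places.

220.734

By the law of cosines, cos L = (m² + k² − l²) / (2·m·k) ≈ 0.95063, so ∠L ≈ 18.08°.
Circumradius = l/(2 sin L) ≈ 220.73.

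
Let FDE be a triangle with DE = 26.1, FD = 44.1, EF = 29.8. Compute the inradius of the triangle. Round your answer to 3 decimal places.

r ≈ 7.548

Semiperimeter s = (26.1 + 29.8 + 44.1)/2 = 50.
Heron's formula: area = √(50·23.9·20.2·5.9) ≈ 377.39.
Inradius = area/s = 377.39/50 ≈ 7.5477.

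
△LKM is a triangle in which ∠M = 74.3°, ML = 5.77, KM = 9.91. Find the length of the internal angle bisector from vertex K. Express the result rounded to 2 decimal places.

t_K ≈ 9.54

By the law of cosines, LK² = KM² + ML² − 2·KM·ML·cos M = 100.55, so LK ≈ 10.028.
Law of cosines again: cos K = (LK² + KM² − ML²)/(2·LK·KM) ≈ 0.83256, so ∠K ≈ 33.64°.
The bisector from K has length 2·LK·KM·cos(∠K/2)/(LK+KM) ≈ 9.5421.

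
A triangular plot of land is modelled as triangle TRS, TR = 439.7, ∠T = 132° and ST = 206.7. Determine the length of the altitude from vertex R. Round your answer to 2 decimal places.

h_R ≈ 326.76

By the law of cosines, RS² = ST² + TR² − 2·ST·TR·cos T = 3.5769e+05, so RS ≈ 598.07.
Area = ½·ST·TR·sin T ≈ 33771.
The altitude from R has length 2·area/ST ≈ 326.76.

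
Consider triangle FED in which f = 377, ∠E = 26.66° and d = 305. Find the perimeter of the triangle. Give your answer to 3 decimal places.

By the law of cosines, e² = d² + f² − 2·d·f·cos E = 29633, so e ≈ 172.14.
Semiperimeter s = (377+172.14+305)/2 = 427.07.
Perimeter = 377 + 172.14 + 305 = 854.14.

854.143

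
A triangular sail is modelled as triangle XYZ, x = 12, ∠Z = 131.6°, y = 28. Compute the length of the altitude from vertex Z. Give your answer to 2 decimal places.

6.78

By the law of cosines, z² = x² + y² − 2·x·y·cos Z = 1374.2, so z ≈ 37.07.
Area = ½·x·y·sin Z ≈ 125.63.
The altitude from Z has length 2·area/z ≈ 6.7781.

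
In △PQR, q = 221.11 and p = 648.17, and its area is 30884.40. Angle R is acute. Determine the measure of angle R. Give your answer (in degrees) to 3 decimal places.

From area = ½·p·q·sin R, we get sin R = 2·area/(p·q) ≈ 0.43099.
Taking the acute solution, ∠R ≈ 25.53°.

∠R ≈ 25.531°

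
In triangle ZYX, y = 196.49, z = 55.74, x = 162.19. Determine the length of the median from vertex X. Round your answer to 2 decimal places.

Median from X: ½√(2·z² + 2·y² − x²) ≈ 119.5.

m_X ≈ 119.50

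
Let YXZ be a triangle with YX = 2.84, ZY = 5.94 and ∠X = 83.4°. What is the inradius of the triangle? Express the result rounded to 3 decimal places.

1.093

Law of sines: sin Z = YX·sin X/ZY ≈ 0.47495.
Since ZY ≥ YX, only the acute value applies: ∠Z ≈ 28.36°.
Then ∠Y = 180° − ∠X − ∠Z ≈ 68.24°.
Law of sines gives XZ = ZY·sin Y/sin X ≈ 5.5537.
Area = ½·ZY·YX·sin Y ≈ 7.834.
Semiperimeter s = (5.5537+5.94+2.84)/2 = 7.1669.
Inradius = area/s = 7.834/7.1669 ≈ 1.0931.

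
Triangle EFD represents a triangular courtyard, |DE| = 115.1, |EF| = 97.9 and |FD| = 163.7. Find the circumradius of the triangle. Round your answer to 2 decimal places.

By the law of cosines, cos E = (|DE|² + |EF|² − |FD|²) / (2·|DE|·|EF|) ≈ -0.17595, so ∠E ≈ 100.13°.
Circumradius = |FD|/(2 sin E) ≈ 83.147.

83.15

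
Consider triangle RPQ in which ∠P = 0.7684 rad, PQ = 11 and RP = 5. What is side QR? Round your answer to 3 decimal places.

By the law of cosines, QR² = RP² + PQ² − 2·RP·PQ·cos P = 66.907, so QR ≈ 8.1797.

8.180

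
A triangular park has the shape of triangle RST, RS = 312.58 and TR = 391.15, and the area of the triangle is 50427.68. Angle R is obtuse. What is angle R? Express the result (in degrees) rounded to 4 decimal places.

∠R ≈ 124.4230°

From area = ½·TR·RS·sin R, we get sin R = 2·area/(TR·RS) ≈ 0.82489.
Taking the obtuse solution, ∠R ≈ 124.42°.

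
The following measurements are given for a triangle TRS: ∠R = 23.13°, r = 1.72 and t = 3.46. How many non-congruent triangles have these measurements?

2

t·sin R = 3.46·sin(23.13°) ≈ 1.359.
Since t sin R < r < t (1.359 < 1.72 < 3.46), two triangles exist.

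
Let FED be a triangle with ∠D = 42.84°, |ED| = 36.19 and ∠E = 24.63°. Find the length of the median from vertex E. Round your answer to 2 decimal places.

m_E ≈ 30.71

The third angle is ∠F = 180° − ∠E − ∠D = 112.53°.
Law of sines: |DF| = |ED|·sin E/sin F ≈ 16.329.
Law of sines: |FE| = |ED|·sin D/sin F ≈ 26.641.
Median from E: ½√(2·|FE|² + 2·|ED|² − |DF|²) ≈ 30.709.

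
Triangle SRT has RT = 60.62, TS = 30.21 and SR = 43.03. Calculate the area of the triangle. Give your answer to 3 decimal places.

608.801

Semiperimeter s = (60.62 + 30.21 + 43.03)/2 = 66.93.
Heron's formula: area = √(66.93·6.31·36.72·23.9) ≈ 608.8.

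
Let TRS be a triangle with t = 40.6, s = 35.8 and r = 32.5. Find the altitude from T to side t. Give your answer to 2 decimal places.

h_T ≈ 27.37

Semiperimeter p = (40.6 + 32.5 + 35.8)/2 = 54.45.
Heron's formula: area = √(54.45·13.85·21.95·18.65) ≈ 555.62.
The altitude from T has length 2·area/t ≈ 27.371.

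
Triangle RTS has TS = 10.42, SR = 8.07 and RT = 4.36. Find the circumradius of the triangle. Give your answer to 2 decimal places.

By the law of cosines, cos R = (SR² + RT² − TS²) / (2·SR·RT) ≈ -0.34733, so ∠R ≈ 110.32°.
Circumradius = TS/(2 sin R) ≈ 5.5559.

5.56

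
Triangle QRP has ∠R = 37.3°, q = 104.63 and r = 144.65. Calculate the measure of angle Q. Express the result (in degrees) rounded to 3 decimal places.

Law of sines: sin Q = q·sin R/r ≈ 0.43833.
Since r ≥ q, only the acute value applies: ∠Q ≈ 26.00°.
Then ∠P = 180° − ∠R − ∠Q ≈ 116.70°.

∠Q ≈ 25.997°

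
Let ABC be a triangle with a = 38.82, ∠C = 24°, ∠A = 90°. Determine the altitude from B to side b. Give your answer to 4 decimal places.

h_B ≈ 15.7895

The third angle is ∠B = 180° − ∠C − ∠A = 66.00°.
Law of sines: b = a·sin B/sin A ≈ 35.464.
Law of sines: c = a·sin C/sin A ≈ 15.79.
Area = ½·a·b·sin C ≈ 279.98.
The altitude from B has length 2·area/b ≈ 15.79.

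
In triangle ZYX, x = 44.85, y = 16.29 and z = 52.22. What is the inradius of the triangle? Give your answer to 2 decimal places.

6.13

Semiperimeter s = (52.22 + 16.29 + 44.85)/2 = 56.68.
Heron's formula: area = √(56.68·4.46·40.39·11.83) ≈ 347.55.
Inradius = area/s = 347.55/56.68 ≈ 6.1317.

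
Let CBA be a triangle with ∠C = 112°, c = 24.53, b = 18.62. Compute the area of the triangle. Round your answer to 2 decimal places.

90.21

Law of sines: sin B = b·sin C/c ≈ 0.70380.
Since c ≥ b, only the acute value applies: ∠B ≈ 44.73°.
Then ∠A = 180° − ∠C − ∠B ≈ 23.27°.
Law of sines gives a = c·sin A/sin C ≈ 10.451.
Area = ½·c·b·sin A ≈ 90.213.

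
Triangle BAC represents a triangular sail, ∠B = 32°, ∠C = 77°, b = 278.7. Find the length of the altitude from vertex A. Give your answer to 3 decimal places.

h_A ≈ 271.557

The third angle is ∠A = 180° − ∠C − ∠B = 71.00°.
Law of sines: a = b·sin A/sin B ≈ 497.28.
Law of sines: c = b·sin C/sin B ≈ 512.45.
Area = ½·b·a·sin C ≈ 67519.
The altitude from A has length 2·area/a ≈ 271.56.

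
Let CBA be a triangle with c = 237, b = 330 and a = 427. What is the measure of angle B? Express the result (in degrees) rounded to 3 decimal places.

By the law of cosines, cos B = (a² + c² − b²) / (2·a·c) ≈ 0.64031, so ∠B ≈ 50.18°.

50.185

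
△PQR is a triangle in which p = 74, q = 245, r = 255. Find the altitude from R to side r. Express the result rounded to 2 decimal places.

71.09

Semiperimeter s = (74 + 245 + 255)/2 = 287.
Heron's formula: area = √(287·213·42·32) ≈ 9064.2.
The altitude from R has length 2·area/r ≈ 71.092.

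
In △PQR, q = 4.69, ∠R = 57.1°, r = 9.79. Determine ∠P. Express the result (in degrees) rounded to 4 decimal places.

Law of sines: sin Q = q·sin R/r ≈ 0.40223.
Since r ≥ q, only the acute value applies: ∠Q ≈ 23.72°.
Then ∠P = 180° − ∠R − ∠Q ≈ 99.18°.

∠P ≈ 99.1824°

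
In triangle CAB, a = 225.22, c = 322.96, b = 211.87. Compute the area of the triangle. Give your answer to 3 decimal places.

Semiperimeter s = (322.96 + 225.22 + 211.87)/2 = 380.02.
Heron's formula: area = √(380.02·57.065·154.8·168.15) ≈ 23760.

area ≈ 23759.559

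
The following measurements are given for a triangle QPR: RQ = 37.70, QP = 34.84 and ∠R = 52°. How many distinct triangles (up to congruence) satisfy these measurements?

2

RQ·sin R = 37.70·sin(52°) ≈ 29.71.
Since RQ sin R < QP < RQ (29.71 < 34.84 < 37.70), two triangles exist.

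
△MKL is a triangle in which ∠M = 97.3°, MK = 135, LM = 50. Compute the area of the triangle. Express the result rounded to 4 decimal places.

Area = ½·LM·MK·sin M ≈ 3347.6.

area ≈ 3347.6437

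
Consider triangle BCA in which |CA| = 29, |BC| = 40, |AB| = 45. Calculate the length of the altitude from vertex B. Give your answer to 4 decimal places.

Semiperimeter s = (29 + 45 + 40)/2 = 57.
Heron's formula: area = √(57·28·12·17) ≈ 570.6.
The altitude from B has length 2·area/|CA| ≈ 39.352.

39.3517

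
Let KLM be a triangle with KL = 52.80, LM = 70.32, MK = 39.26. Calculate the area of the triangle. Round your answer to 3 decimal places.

Semiperimeter s = (70.32 + 39.26 + 52.8)/2 = 81.19.
Heron's formula: area = √(81.19·10.87·41.93·28.39) ≈ 1025.

1024.970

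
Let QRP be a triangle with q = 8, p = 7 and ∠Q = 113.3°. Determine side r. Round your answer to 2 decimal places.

Law of sines: sin P = p·sin Q/q ≈ 0.80364.
Since q ≥ p, only the acute value applies: ∠P ≈ 53.48°.
Then ∠R = 180° − ∠Q − ∠P ≈ 13.22°.
Law of sines gives r = q·sin R/sin Q ≈ 1.9921.

1.99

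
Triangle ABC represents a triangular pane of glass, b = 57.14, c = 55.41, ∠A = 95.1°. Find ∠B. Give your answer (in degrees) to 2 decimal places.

By the law of cosines, a² = b² + c² − 2·b·c·cos A = 6898.1, so a ≈ 83.055.
Law of cosines again: cos B = (c² + a² − b²)/(2·c·a) ≈ 0.72830, so ∠B ≈ 43.26°.

∠B ≈ 43.26°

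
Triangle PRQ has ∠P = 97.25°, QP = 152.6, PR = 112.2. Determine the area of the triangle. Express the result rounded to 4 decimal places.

area ≈ 8492.4155

Area = ½·QP·PR·sin P ≈ 8492.4.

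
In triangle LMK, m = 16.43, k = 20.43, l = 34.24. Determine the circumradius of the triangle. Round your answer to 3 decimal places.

By the law of cosines, cos L = (m² + k² − l²) / (2·m·k) ≈ -0.72252, so ∠L ≈ 2.378 rad.
Circumradius = l/(2 sin L) ≈ 24.763.

24.763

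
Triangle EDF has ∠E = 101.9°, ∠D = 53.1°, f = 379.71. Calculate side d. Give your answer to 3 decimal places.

718.493

The third angle is ∠F = 180° − ∠E − ∠D = 25.00°.
Law of sines: d = f·sin D/sin F ≈ 718.49.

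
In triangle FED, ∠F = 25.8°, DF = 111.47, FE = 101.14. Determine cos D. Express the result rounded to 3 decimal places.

0.421

By the law of cosines, ED² = DF² + FE² − 2·DF·FE·cos F = 2354.3, so ED ≈ 48.522.
Law of cosines again: cos D = (ED² + DF² − FE²)/(2·ED·DF) ≈ 0.42067, so ∠D ≈ 65.12°.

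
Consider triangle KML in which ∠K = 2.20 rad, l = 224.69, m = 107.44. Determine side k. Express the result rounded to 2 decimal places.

300.74

By the law of cosines, k² = m² + l² − 2·m·l·cos K = 90443, so k ≈ 300.74.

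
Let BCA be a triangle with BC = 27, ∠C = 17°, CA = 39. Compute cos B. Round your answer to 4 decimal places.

By the law of cosines, AB² = BC² + CA² − 2·BC·CA·cos C = 236.02, so AB ≈ 15.363.
Law of cosines again: cos B = (AB² + BC² − CA²)/(2·AB·BC) ≈ -0.67017, so ∠B ≈ 132.08°.

-0.6702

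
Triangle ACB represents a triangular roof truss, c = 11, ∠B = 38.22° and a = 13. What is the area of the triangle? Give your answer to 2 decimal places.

Area = ½·a·c·sin B ≈ 44.236.

area ≈ 44.24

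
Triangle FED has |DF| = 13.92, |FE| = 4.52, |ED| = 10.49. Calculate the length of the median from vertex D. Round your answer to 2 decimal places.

Median from D: ½√(2·|ED|² + 2·|DF|² − |FE|²) ≈ 12.116.

12.12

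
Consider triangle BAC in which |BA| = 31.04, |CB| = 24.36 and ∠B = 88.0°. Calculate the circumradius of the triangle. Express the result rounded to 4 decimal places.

By the law of cosines, |AC|² = |CB|² + |BA|² − 2·|CB|·|BA|·cos B = 1504.1, so |AC| ≈ 38.783.
Area = ½·|CB|·|BA|·sin B ≈ 377.84.
Circumradius = |AC|/(2 sin B) ≈ 19.403.

19.4033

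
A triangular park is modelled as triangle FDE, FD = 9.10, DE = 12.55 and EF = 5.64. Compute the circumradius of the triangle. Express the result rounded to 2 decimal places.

By the law of cosines, cos F = (EF² + FD² − DE²) / (2·EF·FD) ≈ -0.41777, so ∠F ≈ 114.69°.
Circumradius = DE/(2 sin F) ≈ 6.9066.

6.91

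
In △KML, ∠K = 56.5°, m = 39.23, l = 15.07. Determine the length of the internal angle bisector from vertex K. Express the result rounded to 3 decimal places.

t_K ≈ 19.182

By the law of cosines, k² = m² + l² − 2·m·l·cos K = 1113.5, so k ≈ 33.369.
The bisector from K has length 2·m·l·cos(∠K/2)/(m+l) ≈ 19.182.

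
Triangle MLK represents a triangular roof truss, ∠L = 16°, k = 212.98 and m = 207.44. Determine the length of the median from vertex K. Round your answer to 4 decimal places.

By the law of cosines, l² = k² + m² − 2·k·m·cos L = 3453.7, so l ≈ 58.768.
Median from K: ½√(2·m² + 2·l² − k²) ≈ 109.1.

m_K ≈ 109.0980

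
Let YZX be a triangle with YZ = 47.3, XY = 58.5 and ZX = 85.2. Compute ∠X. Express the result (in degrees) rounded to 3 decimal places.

32.105

By the law of cosines, cos X = (ZX² + XY² − YZ²) / (2·ZX·XY) ≈ 0.84708, so ∠X ≈ 32.10°.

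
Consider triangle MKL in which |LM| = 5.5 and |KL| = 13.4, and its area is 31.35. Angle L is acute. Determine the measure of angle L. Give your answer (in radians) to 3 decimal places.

From area = ½·|KL|·|LM|·sin L, we get sin L = 2·area/(|KL|·|LM|) ≈ 0.85075.
Taking the acute solution, ∠L ≈ 1.017 rad.

1.017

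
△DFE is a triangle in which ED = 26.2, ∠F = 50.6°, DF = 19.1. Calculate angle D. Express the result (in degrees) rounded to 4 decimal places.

Law of sines: sin E = DF·sin F/ED ≈ 0.56333.
Since ED ≥ DF, only the acute value applies: ∠E ≈ 34.29°.
Then ∠D = 180° − ∠F − ∠E ≈ 95.11°.

∠D ≈ 95.1137°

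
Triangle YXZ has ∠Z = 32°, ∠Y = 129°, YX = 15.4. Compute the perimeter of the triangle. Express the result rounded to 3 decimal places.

The third angle is ∠X = 180° − ∠Z − ∠Y = 19.00°.
Law of sines: XZ = YX·sin Y/sin Z ≈ 22.585.
Law of sines: ZY = YX·sin X/sin Z ≈ 9.4613.
Semiperimeter s = (22.585+9.4613+15.4)/2 = 23.723.
Perimeter = 22.585 + 9.4613 + 15.4 = 47.446.

47.446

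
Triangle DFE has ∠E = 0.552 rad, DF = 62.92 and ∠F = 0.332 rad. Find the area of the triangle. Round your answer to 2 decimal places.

The third angle is ∠D = π − ∠F − ∠E = 2.258 rad.
Law of sines: FE = DF·sin D/sin E ≈ 92.784.
Law of sines: ED = DF·sin F/sin E ≈ 39.108.
Area = ½·DF·FE·sin F ≈ 951.39.

951.39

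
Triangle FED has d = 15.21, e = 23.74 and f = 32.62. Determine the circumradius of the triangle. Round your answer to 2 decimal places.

By the law of cosines, cos F = (e² + d² − f²) / (2·e·d) ≈ -0.37267, so ∠F ≈ 111.88°.
Circumradius = f/(2 sin F) ≈ 17.576.

R ≈ 17.58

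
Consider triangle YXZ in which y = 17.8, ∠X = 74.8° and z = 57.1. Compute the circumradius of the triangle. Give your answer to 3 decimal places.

By the law of cosines, x² = z² + y² − 2·z·y·cos X = 3044.3, so x ≈ 55.175.
Area = ½·z·y·sin X ≈ 490.41.
Circumradius = x/(2 sin X) ≈ 28.588.

R ≈ 28.588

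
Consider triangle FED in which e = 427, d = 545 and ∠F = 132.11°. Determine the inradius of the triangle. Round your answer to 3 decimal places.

r ≈ 92.737

By the law of cosines, f² = e² + d² − 2·e·d·cos F = 7.9145e+05, so f ≈ 889.64.
Area = ½·e·d·sin F ≈ 86321.
Semiperimeter s = (889.64+427+545)/2 = 930.82.
Inradius = area/s = 86321/930.82 ≈ 92.737.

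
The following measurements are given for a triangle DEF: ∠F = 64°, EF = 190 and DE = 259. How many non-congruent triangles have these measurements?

EF·sin F = 190·sin(64°) ≈ 170.8.
Since DE ≥ EF, exactly one triangle exists.

1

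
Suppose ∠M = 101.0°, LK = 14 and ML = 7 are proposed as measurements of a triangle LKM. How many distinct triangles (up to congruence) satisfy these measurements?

ML·sin M = 7·sin(101.0°) ≈ 6.871.
Since ∠M is not acute, a triangle exists only if LK > ML; here LK > ML, so there is exactly one triangle.

1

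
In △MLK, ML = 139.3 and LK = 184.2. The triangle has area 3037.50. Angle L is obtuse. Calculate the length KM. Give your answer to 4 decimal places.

321.2370

From area = ½·ML·LK·sin L, we get sin L = 2·area/(ML·LK) ≈ 0.23676.
Taking the obtuse solution, ∠L ≈ 166.30°.
Law of cosines then gives KM ≈ 321.24.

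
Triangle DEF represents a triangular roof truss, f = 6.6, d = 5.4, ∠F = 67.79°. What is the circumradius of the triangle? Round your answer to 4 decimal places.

Law of sines: sin D = d·sin F/f ≈ 0.75748.
Since f ≥ d, only the acute value applies: ∠D ≈ 49.24°.
Then ∠E = 180° − ∠F − ∠D ≈ 62.97°.
Law of sines gives e = f·sin E/sin F ≈ 6.3501.
Circumradius = f/(2 sin F) ≈ 3.5645.

3.5645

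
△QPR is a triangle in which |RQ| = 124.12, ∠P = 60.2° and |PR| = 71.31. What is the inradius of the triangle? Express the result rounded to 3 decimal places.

Law of sines: sin Q = |PR|·sin P/|RQ| ≈ 0.49855.
Since |RQ| ≥ |PR|, only the acute value applies: ∠Q ≈ 29.90°.
Then ∠R = 180° − ∠P − ∠Q ≈ 89.90°.
Law of sines gives |QP| = |RQ|·sin R/sin P ≈ 143.03.
Area = ½·|RQ|·|PR|·sin R ≈ 4425.5.
Semiperimeter s = (71.31+124.12+143.03)/2 = 169.23.
Inradius = area/s = 4425.5/169.23 ≈ 26.15.

r ≈ 26.150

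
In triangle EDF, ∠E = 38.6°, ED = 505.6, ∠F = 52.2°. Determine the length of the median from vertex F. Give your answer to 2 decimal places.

The third angle is ∠D = 180° − ∠F − ∠E = 89.20°.
Law of sines: DF = ED·sin E/sin F ≈ 399.2.
Law of sines: FE = ED·sin D/sin F ≈ 639.81.
Median from F: ½√(2·DF² + 2·FE² − ED²) ≈ 469.53.

m_F ≈ 469.53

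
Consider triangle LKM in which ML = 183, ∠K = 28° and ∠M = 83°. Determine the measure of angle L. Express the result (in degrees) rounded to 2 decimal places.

∠L ≈ 69.00°

The third angle is ∠L = 180° − ∠K − ∠M = 69.00°.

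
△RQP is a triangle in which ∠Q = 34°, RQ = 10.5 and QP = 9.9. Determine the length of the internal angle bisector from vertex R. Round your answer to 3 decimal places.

6.344

By the law of cosines, PR² = RQ² + QP² − 2·RQ·QP·cos Q = 35.903, so PR ≈ 5.9919.
Law of cosines again: cos R = (PR² + RQ² − QP²)/(2·PR·RQ) ≈ 0.38260, so ∠R ≈ 67.50°.
The bisector from R has length 2·PR·RQ·cos(∠R/2)/(PR+RQ) ≈ 6.3438.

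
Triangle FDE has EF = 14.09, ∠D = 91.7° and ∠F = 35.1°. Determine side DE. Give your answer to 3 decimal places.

The third angle is ∠E = 180° − ∠F − ∠D = 53.20°.
Law of sines: DE = EF·sin F/sin D ≈ 8.1054.

8.105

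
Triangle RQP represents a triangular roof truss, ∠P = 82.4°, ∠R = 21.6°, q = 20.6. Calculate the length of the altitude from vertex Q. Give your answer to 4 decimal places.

The third angle is ∠Q = 180° − ∠P − ∠R = 76.00°.
Law of sines: r = q·sin R/sin Q ≈ 7.8155.
Law of sines: p = q·sin P/sin Q ≈ 21.044.
Area = ½·q·r·sin P ≈ 79.793.
The altitude from Q has length 2·area/q ≈ 7.7469.

h_Q ≈ 7.7469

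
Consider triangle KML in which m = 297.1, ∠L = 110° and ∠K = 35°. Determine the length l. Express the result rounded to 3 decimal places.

The third angle is ∠M = 180° − ∠L − ∠K = 35.00°.
Law of sines: l = m·sin L/sin M ≈ 486.74.

486.740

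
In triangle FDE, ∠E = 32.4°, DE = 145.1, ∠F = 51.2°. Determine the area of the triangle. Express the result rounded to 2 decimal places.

The third angle is ∠D = 180° − ∠E − ∠F = 96.40°.
Law of sines: EF = DE·sin D/sin F ≈ 185.02.
Law of sines: FD = DE·sin E/sin F ≈ 99.762.
Area = ½·DE·EF·sin E ≈ 7192.6.

area ≈ 7192.64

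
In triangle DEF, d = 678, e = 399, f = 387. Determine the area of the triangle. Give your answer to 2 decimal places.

Semiperimeter s = (678 + 399 + 387)/2 = 732.
Heron's formula: area = √(732·54·333·345) ≈ 67388.

67388.24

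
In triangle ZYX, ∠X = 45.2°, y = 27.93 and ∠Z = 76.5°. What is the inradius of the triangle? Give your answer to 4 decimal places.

The third angle is ∠Y = 180° − ∠X − ∠Z = 58.30°.
Law of sines: z = y·sin Z/sin Y ≈ 31.92.
Law of sines: x = y·sin X/sin Y ≈ 23.293.
Area = ½·y·z·sin X ≈ 316.3.
Semiperimeter s = (31.92+27.93+23.293)/2 = 41.572.
Inradius = area/s = 316.3/41.572 ≈ 7.6086.

r ≈ 7.6086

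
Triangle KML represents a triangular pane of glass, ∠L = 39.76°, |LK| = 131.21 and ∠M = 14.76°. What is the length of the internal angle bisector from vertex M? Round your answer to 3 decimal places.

The third angle is ∠K = 180° − ∠M − ∠L = 125.48°.
Law of sines: |ML| = |LK|·sin K/sin M ≈ 419.38.
Law of sines: |KM| = |LK|·sin L/sin M ≈ 329.39.
The bisector from M has length 2·|KM|·|ML|·cos(∠M/2)/(|KM|+|ML|) ≈ 365.92.

t_M ≈ 365.921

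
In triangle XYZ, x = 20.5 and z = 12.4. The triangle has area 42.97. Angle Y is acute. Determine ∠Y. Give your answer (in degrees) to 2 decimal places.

19.76

From area = ½·z·x·sin Y, we get sin Y = 2·area/(z·x) ≈ 0.33808.
Taking the acute solution, ∠Y ≈ 19.76°.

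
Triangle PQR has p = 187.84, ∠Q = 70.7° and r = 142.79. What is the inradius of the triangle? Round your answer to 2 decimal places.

48.18

By the law of cosines, q² = r² + p² − 2·r·p·cos Q = 37943, so q ≈ 194.79.
Area = ½·r·p·sin Q ≈ 12657.
Semiperimeter s = (187.84+194.79+142.79)/2 = 262.71.
Inradius = area/s = 12657/262.71 ≈ 48.179.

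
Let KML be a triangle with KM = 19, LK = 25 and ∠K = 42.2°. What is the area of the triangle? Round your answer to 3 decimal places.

area ≈ 159.534

Area = ½·LK·KM·sin K ≈ 159.53.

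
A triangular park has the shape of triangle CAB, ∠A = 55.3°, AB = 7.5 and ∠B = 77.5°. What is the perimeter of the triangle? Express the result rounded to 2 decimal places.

25.88

The third angle is ∠C = 180° − ∠A − ∠B = 47.20°.
Law of sines: BC = AB·sin A/sin C ≈ 8.4037.
Law of sines: CA = AB·sin B/sin C ≈ 9.9794.
Semiperimeter s = (7.5+8.4037+9.9794)/2 = 12.942.
Perimeter = 7.5 + 8.4037 + 9.9794 = 25.883.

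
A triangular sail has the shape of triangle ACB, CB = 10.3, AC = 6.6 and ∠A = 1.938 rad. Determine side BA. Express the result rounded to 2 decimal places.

5.89

Law of sines: sin B = AC·sin A/CB ≈ 0.59806.
Since CB ≥ AC, only the acute value applies: ∠B ≈ 0.641 rad.
Then ∠C = π − ∠A − ∠B ≈ 0.563 rad.
Law of sines gives BA = CB·sin C/sin A ≈ 5.8855.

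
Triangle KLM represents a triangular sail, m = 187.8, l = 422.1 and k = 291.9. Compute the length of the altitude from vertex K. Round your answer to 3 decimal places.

h_K ≈ 159.695

Semiperimeter s = (291.9 + 422.1 + 187.8)/2 = 450.9.
Heron's formula: area = √(450.9·159·28.8·263.1) ≈ 23307.
The altitude from K has length 2·area/k ≈ 159.69.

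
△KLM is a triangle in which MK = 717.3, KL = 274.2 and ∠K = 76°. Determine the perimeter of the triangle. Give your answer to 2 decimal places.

By the law of cosines, LM² = MK² + KL² − 2·MK·KL·cos K = 4.9454e+05, so LM ≈ 703.24.
Semiperimeter s = (703.24+717.3+274.2)/2 = 847.37.
Perimeter = 703.24 + 717.3 + 274.2 = 1694.7.

perimeter ≈ 1694.74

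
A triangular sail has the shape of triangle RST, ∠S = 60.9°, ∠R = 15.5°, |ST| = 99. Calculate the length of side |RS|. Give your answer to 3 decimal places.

360.069

The third angle is ∠T = 180° − ∠R − ∠S = 103.60°.
Law of sines: |RS| = |ST|·sin T/sin R ≈ 360.07.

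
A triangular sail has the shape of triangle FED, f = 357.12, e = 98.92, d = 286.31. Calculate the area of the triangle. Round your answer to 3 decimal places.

area ≈ 10978.854

Semiperimeter s = (357.12 + 98.92 + 286.31)/2 = 371.18.
Heron's formula: area = √(371.18·14.055·272.25·84.865) ≈ 10979.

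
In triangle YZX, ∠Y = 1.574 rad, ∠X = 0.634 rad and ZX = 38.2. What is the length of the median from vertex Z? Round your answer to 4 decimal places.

27.3855

The third angle is ∠Z = π − ∠X − ∠Y = 0.934 rad.
Law of sines: XY = ZX·sin Z/sin Y ≈ 30.704.
Law of sines: YZ = ZX·sin X/sin Y ≈ 22.629.
Median from Z: ½√(2·YZ² + 2·ZX² − XY²) ≈ 27.386.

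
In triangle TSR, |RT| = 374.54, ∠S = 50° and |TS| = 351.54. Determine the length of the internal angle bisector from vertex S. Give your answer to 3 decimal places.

Law of sines: sin R = |TS|·sin S/|RT| ≈ 0.71900.
Since |RT| ≥ |TS|, only the acute value applies: ∠R ≈ 45.97°.
Then ∠T = 180° − ∠S − ∠R ≈ 84.03°.
Law of sines gives |SR| = |RT|·sin T/sin S ≈ 486.27.
The bisector from S has length 2·|TS|·|SR|·cos(∠S/2)/(|TS|+|SR|) ≈ 369.84.

369.840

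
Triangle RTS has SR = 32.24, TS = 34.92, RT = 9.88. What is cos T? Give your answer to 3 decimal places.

cos T ≈ 0.402

By the law of cosines, cos T = (RT² + TS² − SR²) / (2·RT·TS) ≈ 0.40231, so ∠T ≈ 1.1568 rad.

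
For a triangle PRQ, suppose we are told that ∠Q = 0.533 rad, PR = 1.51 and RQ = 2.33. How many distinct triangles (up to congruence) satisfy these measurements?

RQ·sin Q = 2.33·sin(0.533 rad) ≈ 1.184.
Since RQ sin Q < PR < RQ (1.184 < 1.51 < 2.33), two triangles exist.

2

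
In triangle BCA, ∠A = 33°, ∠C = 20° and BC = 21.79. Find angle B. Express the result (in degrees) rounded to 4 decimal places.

The third angle is ∠B = 180° − ∠C − ∠A = 127.00°.

127.0000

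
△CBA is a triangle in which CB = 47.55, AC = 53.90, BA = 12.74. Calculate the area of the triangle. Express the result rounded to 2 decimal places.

277.90

Semiperimeter s = (12.74 + 53.9 + 47.55)/2 = 57.095.
Heron's formula: area = √(57.095·44.355·3.195·9.545) ≈ 277.9.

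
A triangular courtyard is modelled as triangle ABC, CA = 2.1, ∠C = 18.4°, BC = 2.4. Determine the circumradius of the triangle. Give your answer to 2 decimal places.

1.23

By the law of cosines, AB² = BC² + CA² − 2·BC·CA·cos C = 0.60533, so AB ≈ 0.77803.
Area = ½·BC·CA·sin C ≈ 0.79544.
Circumradius = AB/(2 sin C) ≈ 1.2324.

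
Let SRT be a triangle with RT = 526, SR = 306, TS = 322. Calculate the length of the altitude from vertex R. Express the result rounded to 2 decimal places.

Semiperimeter s = (526 + 322 + 306)/2 = 577.
Heron's formula: area = √(577·51·255·271) ≈ 45095.
The altitude from R has length 2·area/TS ≈ 280.09.

280.09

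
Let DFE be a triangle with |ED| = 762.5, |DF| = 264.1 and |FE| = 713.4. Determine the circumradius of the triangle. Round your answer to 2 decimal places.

By the law of cosines, cos D = (|ED|² + |DF|² − |FE|²) / (2·|ED|·|DF|) ≈ 0.35311, so ∠D ≈ 69.32°.
Circumradius = |FE|/(2 sin D) ≈ 381.26.

381.26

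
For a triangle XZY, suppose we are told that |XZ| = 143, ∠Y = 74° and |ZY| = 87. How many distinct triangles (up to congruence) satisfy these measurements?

1

|ZY|·sin Y = 87·sin(74°) ≈ 83.63.
Since |XZ| ≥ |ZY|, exactly one triangle exists.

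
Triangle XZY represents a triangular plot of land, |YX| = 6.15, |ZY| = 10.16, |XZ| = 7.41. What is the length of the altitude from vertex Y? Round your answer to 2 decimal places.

6.11

Semiperimeter s = (10.16 + 6.15 + 7.41)/2 = 11.86.
Heron's formula: area = √(11.86·1.7·5.71·4.45) ≈ 22.634.
The altitude from Y has length 2·area/|XZ| ≈ 6.1091.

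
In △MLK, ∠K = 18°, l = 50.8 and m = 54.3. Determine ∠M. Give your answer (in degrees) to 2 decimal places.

∠M ≈ 92.87°

By the law of cosines, k² = m² + l² − 2·m·l·cos K = 282.27, so k ≈ 16.801.
Law of cosines again: cos M = (l² + k² − m²)/(2·l·k) ≈ -0.05014, so ∠M ≈ 92.87°.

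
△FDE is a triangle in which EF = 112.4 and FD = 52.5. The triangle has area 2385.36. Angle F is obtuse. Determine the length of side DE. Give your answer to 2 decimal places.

149.45

From area = ½·EF·FD·sin F, we get sin F = 2·area/(EF·FD) ≈ 0.80846.
Taking the obtuse solution, ∠F ≈ 126.05°.
Law of cosines then gives DE ≈ 149.45.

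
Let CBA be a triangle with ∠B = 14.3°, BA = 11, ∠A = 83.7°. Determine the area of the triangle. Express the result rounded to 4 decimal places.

The third angle is ∠C = 180° − ∠B − ∠A = 82.00°.
Law of sines: AC = BA·sin B/sin C ≈ 2.7437.
Law of sines: CB = BA·sin A/sin C ≈ 11.041.
Area = ½·BA·AC·sin A ≈ 14.999.

area ≈ 14.9992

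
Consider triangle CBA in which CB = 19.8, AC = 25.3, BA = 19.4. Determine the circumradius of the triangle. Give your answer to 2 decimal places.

By the law of cosines, cos C = (AC² + CB² − BA²) / (2·AC·CB) ≈ 0.65454, so ∠C ≈ 49.12°.
Circumradius = BA/(2 sin C) ≈ 12.83.

R ≈ 12.83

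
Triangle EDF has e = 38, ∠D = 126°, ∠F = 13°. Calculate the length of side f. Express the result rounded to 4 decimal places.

13.0295

The third angle is ∠E = 180° − ∠D − ∠F = 41.00°.
Law of sines: f = e·sin F/sin E ≈ 13.03.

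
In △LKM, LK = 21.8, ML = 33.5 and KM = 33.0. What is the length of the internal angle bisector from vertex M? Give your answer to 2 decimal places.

t_M ≈ 31.41

By the law of cosines, cos M = (KM² + ML² − LK²) / (2·KM·ML) ≈ 0.78517, so ∠M ≈ 38.26°.
The bisector from M has length 2·KM·ML·cos(∠M/2)/(KM+ML) ≈ 31.412.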